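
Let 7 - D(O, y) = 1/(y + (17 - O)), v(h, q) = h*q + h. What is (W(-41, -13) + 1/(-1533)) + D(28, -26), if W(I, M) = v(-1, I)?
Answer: 2667383/56721 ≈ 47.026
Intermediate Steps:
v(h, q) = h + h*q
W(I, M) = -1 - I (W(I, M) = -(1 + I) = -1 - I)
D(O, y) = 7 - 1/(17 + y - O) (D(O, y) = 7 - 1/(y + (17 - O)) = 7 - 1/(17 + y - O))
(W(-41, -13) + 1/(-1533)) + D(28, -26) = ((-1 - 1*(-41)) + 1/(-1533)) + (118 - 7*28 + 7*(-26))/(17 - 26 - 1*28) = ((-1 + 41) - 1/1533) + (118 - 196 - 182)/(17 - 26 - 28) = (40 - 1/1533) - 260/(-37) = 61319/1533 - 1/37*(-260) = 61319/1533 + 260/37 = 2667383/56721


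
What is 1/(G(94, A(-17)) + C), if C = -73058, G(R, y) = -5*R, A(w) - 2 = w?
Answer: -1/73528 ≈ -1.3600e-5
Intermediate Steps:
A(w) = 2 + w
1/(G(94, A(-17)) + C) = 1/(-5*94 - 73058) = 1/(-470 - 73058) = 1/(-73528) = -1/73528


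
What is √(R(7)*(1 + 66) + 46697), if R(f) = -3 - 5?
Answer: 3*√5129 ≈ 214.85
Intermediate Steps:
R(f) = -8
√(R(7)*(1 + 66) + 46697) = √(-8*(1 + 66) + 46697) = √(-8*67 + 46697) = √(-536 + 46697) = √46161 = 3*√5129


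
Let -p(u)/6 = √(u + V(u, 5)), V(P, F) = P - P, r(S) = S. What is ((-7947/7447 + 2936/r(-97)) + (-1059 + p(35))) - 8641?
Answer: -7029517551/722359 - 6*√35 ≈ -9766.8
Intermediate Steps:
V(P, F) = 0
p(u) = -6*√u (p(u) = -6*√(u + 0) = -6*√u)
((-7947/7447 + 2936/r(-97)) + (-1059 + p(35))) - 8641 = ((-7947/7447 + 2936/(-97)) + (-1059 - 6*√35)) - 8641 = ((-7947*1/7447 + 2936*(-1/97)) + (-1059 - 6*√35)) - 8641 = ((-7947/7447 - 2936/97) + (-1059 - 6*√35)) - 8641 = (-22635251/722359 + (-1059 - 6*√35)) - 8641 = (-787613432/722359 - 6*√35) - 8641 = -7029517551/722359 - 6*√35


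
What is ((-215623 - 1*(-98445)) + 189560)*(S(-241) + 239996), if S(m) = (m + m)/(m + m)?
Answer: 17371462854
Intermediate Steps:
S(m) = 1 (S(m) = (2*m)/((2*m)) = (2*m)*(1/(2*m)) = 1)
((-215623 - 1*(-98445)) + 189560)*(S(-241) + 239996) = ((-215623 - 1*(-98445)) + 189560)*(1 + 239996) = ((-215623 + 98445) + 189560)*239997 = (-117178 + 189560)*239997 = 72382*239997 = 17371462854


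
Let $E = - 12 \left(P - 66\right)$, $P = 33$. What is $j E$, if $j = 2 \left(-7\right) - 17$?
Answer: $-12276$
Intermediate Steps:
$j = -31$ ($j = -14 - 17 = -31$)
$E = 396$ ($E = - 12 \left(33 - 66\right) = \left(-12\right) \left(-33\right) = 396$)
$j E = \left(-31\right) 396 = -12276$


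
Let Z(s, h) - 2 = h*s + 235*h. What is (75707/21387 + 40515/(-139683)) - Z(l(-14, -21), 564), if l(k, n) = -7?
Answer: -128050682797366/995800107 ≈ -1.2859e+5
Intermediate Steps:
Z(s, h) = 2 + 235*h + h*s (Z(s, h) = 2 + (h*s + 235*h) = 2 + (235*h + h*s) = 2 + 235*h + h*s)
(75707/21387 + 40515/(-139683)) - Z(l(-14, -21), 564) = (75707/21387 + 40515/(-139683)) - (2 + 235*564 + 564*(-7)) = (75707*(1/21387) + 40515*(-1/139683)) - (2 + 132540 - 3948) = (75707/21387 - 13505/46561) - 1*128594 = 3236162192/995800107 - 128594 = -128050682797366/995800107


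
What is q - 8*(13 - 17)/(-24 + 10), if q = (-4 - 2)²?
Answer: 236/7 ≈ 33.714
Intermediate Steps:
q = 36 (q = (-6)² = 36)
q - 8*(13 - 17)/(-24 + 10) = 36 - 8*(13 - 17)/(-24 + 10) = 36 - (-32)/(-14) = 36 - (-32)*(-1)/14 = 36 - 8*2/7 = 36 - 16/7 = 236/7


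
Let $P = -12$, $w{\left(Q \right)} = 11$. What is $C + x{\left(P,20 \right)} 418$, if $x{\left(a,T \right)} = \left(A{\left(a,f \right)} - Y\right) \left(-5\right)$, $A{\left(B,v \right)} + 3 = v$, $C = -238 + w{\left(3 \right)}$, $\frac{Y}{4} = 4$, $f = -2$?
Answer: $43663$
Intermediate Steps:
$Y = 16$ ($Y = 4 \cdot 4 = 16$)
$C = -227$ ($C = -238 + 11 = -227$)
$A{\left(B,v \right)} = -3 + v$
$x{\left(a,T \right)} = 105$ ($x{\left(a,T \right)} = \left(\left(-3 - 2\right) - 16\right) \left(-5\right) = \left(-5 - 16\right) \left(-5\right) = \left(-21\right) \left(-5\right) = 105$)
$C + x{\left(P,20 \right)} 418 = -227 + 105 \cdot 418 = -227 + 43890 = 43663$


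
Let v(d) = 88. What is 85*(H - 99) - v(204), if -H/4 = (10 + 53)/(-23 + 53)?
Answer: -9217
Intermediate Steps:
H = -42/5 (H = -4*(10 + 53)/(-23 + 53) = -252/30 = -4*21/10 = -42/5 ≈ -8.4000)
85*(H - 99) - v(204) = 85*(-42/5 - 99) - 1*88 = 85*(-537/5) - 88 = -9129 - 88 = -9217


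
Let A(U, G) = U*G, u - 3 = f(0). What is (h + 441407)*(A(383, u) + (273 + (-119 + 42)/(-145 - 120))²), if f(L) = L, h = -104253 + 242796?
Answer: 123544071659582/2809 ≈ 4.3982e+10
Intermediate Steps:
h = 138543
u = 3 (u = 3 + 0 = 3)
A(U, G) = G*U
(h + 441407)*(A(383, u) + (273 + (-119 + 42)/(-145 - 120))²) = (138543 + 441407)*(3*383 + (273 + (-119 + 42)/(-145 - 120))²) = 579950*(1149 + (273 - 77/(-265))²) = 579950*(1149 + (273 - 77*(-1/265))²) = 579950*(1149 + (273 + 77/265)²) = 579950*(1149 + (72422/265)²) = 579950*(1149 + 5244946084/70225) = 579950*(5325634609/70225) = 123544071659582/2809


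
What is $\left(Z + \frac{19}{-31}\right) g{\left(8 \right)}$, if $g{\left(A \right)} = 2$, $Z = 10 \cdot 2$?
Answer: $\frac{1202}{31} \approx 38.774$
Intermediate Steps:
$Z = 20$
$\left(Z + \frac{19}{-31}\right) g{\left(8 \right)} = \left(20 + \frac{19}{-31}\right) 2 = \left(20 + 19 \left(- \frac{1}{31}\right)\right) 2 = \left(20 - \frac{19}{31}\right) 2 = \frac{601}{31} \cdot 2 = \frac{1202}{31}$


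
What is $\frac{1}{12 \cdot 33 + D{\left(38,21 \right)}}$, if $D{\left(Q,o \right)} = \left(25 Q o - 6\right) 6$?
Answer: $\frac{1}{120060} \approx 8.3292 \cdot 10^{-6}$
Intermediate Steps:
$D{\left(Q,o \right)} = -36 + 150 Q o$ ($D{\left(Q,o \right)} = \left(25 Q o - 6\right) 6 = \left(-6 + 25 Q o\right) 6 = -36 + 150 Q o$)
$\frac{1}{12 \cdot 33 + D{\left(38,21 \right)}} = \frac{1}{12 \cdot 33 - \left(36 - 119700\right)} = \frac{1}{396 + \left(-36 + 119700\right)} = \frac{1}{396 + 119664} = \frac{1}{120060}$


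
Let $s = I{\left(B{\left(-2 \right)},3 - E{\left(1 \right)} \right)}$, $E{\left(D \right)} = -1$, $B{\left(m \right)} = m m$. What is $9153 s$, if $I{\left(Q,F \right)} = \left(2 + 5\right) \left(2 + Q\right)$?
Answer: $384426$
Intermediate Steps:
$B{\left(m \right)} = m^{2}$
$I{\left(Q,F \right)} = 14 + 7 Q$ ($I{\left(Q,F \right)} = 7 \left(2 + Q\right) = 14 + 7 Q$)
$s = 42$ ($s = 14 + 7 \left(-2\right)^{2} = 14 + 7 \cdot 4 = 14 + 28 = 42$)
$9153 s = 9153 \cdot 42 = 384426$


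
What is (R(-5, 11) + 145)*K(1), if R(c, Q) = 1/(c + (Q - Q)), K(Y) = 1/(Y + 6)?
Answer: 724/35 ≈ 20.686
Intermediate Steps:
K(Y) = 1/(6 + Y)
R(c, Q) = 1/c (R(c, Q) = 1/(c + 0) = 1/c)
(R(-5, 11) + 145)*K(1) = (1/(-5) + 145)/(6 + 1) = (-⅕ + 145)/7 = (724/5)*(⅐) = 724/35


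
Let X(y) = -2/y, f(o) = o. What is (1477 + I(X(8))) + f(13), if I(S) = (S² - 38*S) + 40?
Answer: 24633/16 ≈ 1539.6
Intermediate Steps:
I(S) = 40 + S² - 38*S
(1477 + I(X(8))) + f(13) = (1477 + (40 + (-2/8)² - (-76)/8)) + 13 = (1477 + (40 + (-2*⅛)² - (-76)/8)) + 13 = (1477 + (40 + (-¼)² - 38*(-¼))) + 13 = (1477 + (40 + 1/16 + 19/2)) + 13 = (1477 + 793/16) + 13 = 24425/16 + 13 = 24633/16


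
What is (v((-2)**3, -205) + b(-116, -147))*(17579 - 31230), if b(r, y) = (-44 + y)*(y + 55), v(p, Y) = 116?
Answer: -241458888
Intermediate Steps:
b(r, y) = (-44 + y)*(55 + y)
(v((-2)**3, -205) + b(-116, -147))*(17579 - 31230) = (116 + (-2420 + (-147)**2 + 11*(-147)))*(17579 - 31230) = (116 + (-2420 + 21609 - 1617))*(-13651) = (116 + 17572)*(-13651) = 17688*(-13651) = -241458888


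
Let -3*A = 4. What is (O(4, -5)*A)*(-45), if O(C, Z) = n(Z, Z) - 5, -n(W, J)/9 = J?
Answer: 2400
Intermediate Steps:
A = -4/3 (A = -⅓*4 = -4/3 ≈ -1.3333)
n(W, J) = -9*J
O(C, Z) = -5 - 9*Z (O(C, Z) = -9*Z - 5 = -5 - 9*Z)
(O(4, -5)*A)*(-45) = ((-5 - 9*(-5))*(-4/3))*(-45) = ((-5 + 45)*(-4/3))*(-45) = (40*(-4/3))*(-45) = -160/3*(-45) = 2400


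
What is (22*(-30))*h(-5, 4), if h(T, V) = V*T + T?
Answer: 16500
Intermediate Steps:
h(T, V) = T + T*V (h(T, V) = T*V + T = T + T*V)
(22*(-30))*h(-5, 4) = (22*(-30))*(-5*(1 + 4)) = -(-3300)*5 = -660*(-25) = 16500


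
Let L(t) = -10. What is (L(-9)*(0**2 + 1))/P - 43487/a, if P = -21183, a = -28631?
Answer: 921471431/606490473 ≈ 1.5194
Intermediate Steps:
(L(-9)*(0**2 + 1))/P - 43487/a = -10*(0**2 + 1)/(-21183) - 43487/(-28631) = -10*(0 + 1)*(-1/21183) - 43487*(-1/28631) = -10*1*(-1/21183) + 43487/28631 = -10*(-1/21183) + 43487/28631 = 10/21183 + 43487/28631 = 921471431/606490473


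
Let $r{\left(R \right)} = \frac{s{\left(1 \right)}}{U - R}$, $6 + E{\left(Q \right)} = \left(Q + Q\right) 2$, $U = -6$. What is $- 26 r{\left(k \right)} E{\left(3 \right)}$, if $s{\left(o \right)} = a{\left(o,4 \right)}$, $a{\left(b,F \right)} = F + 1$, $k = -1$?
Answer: $156$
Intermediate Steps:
$a{\left(b,F \right)} = 1 + F$
$s{\left(o \right)} = 5$ ($s{\left(o \right)} = 1 + 4 = 5$)
$E{\left(Q \right)} = -6 + 4 Q$ ($E{\left(Q \right)} = -6 + \left(Q + Q\right) 2 = -6 + 2 Q 2 = -6 + 4 Q$)
$r{\left(R \right)} = \frac{5}{-6 - R}$
$- 26 r{\left(k \right)} E{\left(3 \right)} = - 26 \left(- \frac{5}{6 - 1}\right) \left(-6 + 4 \cdot 3\right) = - 26 \left(- \frac{5}{5}\right) \left(-6 + 12\right) = - 26 \left(\left(-5\right) \frac{1}{5}\right) 6 = \left(-26\right) \left(-1\right) 6 = 26 \cdot 6 = 156$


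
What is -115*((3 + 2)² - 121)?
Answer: 11040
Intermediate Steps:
-115*((3 + 2)² - 121) = -115*(5² - 121) = -115*(25 - 121) = -115*(-96) = 11040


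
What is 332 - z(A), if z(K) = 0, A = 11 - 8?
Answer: 332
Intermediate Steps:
A = 3
332 - z(A) = 332 - 1*0 = 332 + 0 = 332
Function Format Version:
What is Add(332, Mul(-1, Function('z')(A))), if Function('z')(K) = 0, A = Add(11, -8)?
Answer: 332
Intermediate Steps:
A = 3
Add(332, Mul(-1, Function('z')(A))) = Add(332, Mul(-1, 0)) = Add(332, 0) = 332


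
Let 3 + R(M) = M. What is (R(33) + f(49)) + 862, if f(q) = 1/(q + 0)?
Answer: 43709/49 ≈ 892.02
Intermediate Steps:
R(M) = -3 + M
f(q) = 1/q
(R(33) + f(49)) + 862 = ((-3 + 33) + 1/49) + 862 = (30 + 1/49) + 862 = 1471/49 + 862 = 43709/49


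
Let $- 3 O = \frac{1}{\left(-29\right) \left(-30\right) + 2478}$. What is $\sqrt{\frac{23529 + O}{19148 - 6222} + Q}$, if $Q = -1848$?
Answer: $\frac{i \sqrt{96044096613507722}}{7212708} \approx 42.967 i$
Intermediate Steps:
$O = - \frac{1}{10044}$ ($O = - \frac{1}{3 \left(\left(-29\right) \left(-30\right) + 2478\right)} = - \frac{1}{3 \left(870 + 2478\right)} = - \frac{1}{3 \cdot 3348} = \left(- \frac{1}{3}\right) \frac{1}{3348} = - \frac{1}{10044} \approx -9.9562 \cdot 10^{-5}$)
$\sqrt{\frac{23529 + O}{19148 - 6222} + Q} = \sqrt{\frac{23529 - \frac{1}{10044}}{19148 - 6222} - 1848} = \sqrt{\frac{236325275}{10044 \cdot 12926} - 1848} = \sqrt{\frac{236325275}{10044} \cdot \frac{1}{12926} - 1848} = \sqrt{\frac{236325275}{129828744} - 1848} = \sqrt{- \frac{239687193637}{129828744}} = \frac{i \sqrt{96044096613507722}}{7212708}$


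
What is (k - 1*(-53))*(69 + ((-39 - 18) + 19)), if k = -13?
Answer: 1240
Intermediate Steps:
(k - 1*(-53))*(69 + ((-39 - 18) + 19)) = (-13 - 1*(-53))*(69 + ((-39 - 18) + 19)) = (-13 + 53)*(69 + (-57 + 19)) = 40*(69 - 38) = 40*31 = 1240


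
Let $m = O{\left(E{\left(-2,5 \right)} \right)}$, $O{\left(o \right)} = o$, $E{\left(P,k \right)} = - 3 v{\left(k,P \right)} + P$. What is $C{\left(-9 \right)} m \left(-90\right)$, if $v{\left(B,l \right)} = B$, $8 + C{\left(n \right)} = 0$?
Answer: $-12240$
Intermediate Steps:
$C{\left(n \right)} = -8$ ($C{\left(n \right)} = -8 + 0 = -8$)
$E{\left(P,k \right)} = P - 3 k$ ($E{\left(P,k \right)} = - 3 k + P = P - 3 k$)
$m = -17$ ($m = -2 - 15 = -17$)
$C{\left(-9 \right)} m \left(-90\right) = \left(-8\right) \left(-17\right) \left(-90\right) = 136 \left(-90\right) = -12240$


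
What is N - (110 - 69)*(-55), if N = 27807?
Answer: 30062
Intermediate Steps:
N - (110 - 69)*(-55) = 27807 - (110 - 69)*(-55) = 27807 - 41*(-55) = 27807 - 1*(-2255) = 27807 + 2255 = 30062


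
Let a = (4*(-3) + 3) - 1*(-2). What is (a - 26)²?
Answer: 1089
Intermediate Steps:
a = -7 (a = (-12 + 3) + 2 = -9 + 2 = -7)
(a - 26)² = (-7 - 26)² = (-33)² = 1089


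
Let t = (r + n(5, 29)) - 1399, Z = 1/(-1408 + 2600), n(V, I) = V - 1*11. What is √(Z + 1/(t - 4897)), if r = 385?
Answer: 15*√37028586/3526532 ≈ 0.025883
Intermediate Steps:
n(V, I) = -11 + V (n(V, I) = V - 11 = -11 + V)
Z = 1/1192 ≈ 0.00083893
t = -1020 (t = (385 + (-11 + 5)) - 1399 = (385 - 6) - 1399 = 379 - 1399 = -1020)
√(Z + 1/(t - 4897)) = √(1/1192 + 1/(-1020 - 4897)) = √(1/1192 + 1/(-5917)) = √(1/1192 - 1/5917) = √(4725/7053064) = 15*√37028586/3526532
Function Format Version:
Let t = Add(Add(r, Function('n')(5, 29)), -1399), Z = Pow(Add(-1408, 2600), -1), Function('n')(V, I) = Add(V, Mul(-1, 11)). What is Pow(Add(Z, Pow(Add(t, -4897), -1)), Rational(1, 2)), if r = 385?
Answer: Mul(Rational(15, 3526532), Pow(37028586, Rational(1, 2))) ≈ 0.025883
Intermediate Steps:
Function('n')(V, I) = Add(-11, V) (Function('n')(V, I) = Add(V, -11) = Add(-11, V))
Z = Rational(1, 1192) (Z = Pow(1192, -1) = Rational(1, 1192) ≈ 0.00083893)
t = -1020 (t = Add(Add(385, Add(-11, 5)), -1399) = Add(Add(385, -6), -1399) = Add(379, -1399) = -1020)
Pow(Add(Z, Pow(Add(t, -4897), -1)), Rational(1, 2)) = Pow(Add(Rational(1, 1192), Pow(Add(-1020, -4897), -1)), Rational(1, 2)) = Pow(Add(Rational(1, 1192), Pow(-5917, -1)), Rational(1, 2)) = Pow(Add(Rational(1, 1192), Rational(-1, 5917)), Rational(1, 2)) = Pow(Rational(4725, 7053064), Rational(1, 2)) = Mul(Rational(15, 3526532), Pow(37028586, Rational(1, 2)))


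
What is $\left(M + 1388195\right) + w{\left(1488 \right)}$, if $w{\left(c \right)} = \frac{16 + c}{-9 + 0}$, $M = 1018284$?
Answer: $\frac{21656807}{9} \approx 2.4063 \cdot 10^{6}$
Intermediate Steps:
$w{\left(c \right)} = - \frac{16}{9} - \frac{c}{9}$ ($w{\left(c \right)} = \frac{16 + c}{-9} = \left(16 + c\right) \left(- \frac{1}{9}\right) = - \frac{16}{9} - \frac{c}{9}$)
$\left(M + 1388195\right) + w{\left(1488 \right)} = \left(1018284 + 1388195\right) - \frac{1504}{9} = 2406479 - \frac{1504}{9} = \frac{21656807}{9}$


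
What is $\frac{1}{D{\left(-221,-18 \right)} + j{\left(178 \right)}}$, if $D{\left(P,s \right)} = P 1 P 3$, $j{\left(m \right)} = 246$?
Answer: $\frac{1}{146769} \approx 6.8134 \cdot 10^{-6}$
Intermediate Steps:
$D{\left(P,s \right)} = 3 P^{2}$ ($D{\left(P,s \right)} = P 3 P = 3 P^{2}$)
$\frac{1}{D{\left(-221,-18 \right)} + j{\left(178 \right)}} = \frac{1}{3 \left(-221\right)^{2} + 246} = \frac{1}{3 \cdot 48841 + 246} = \frac{1}{146523 + 246} = \frac{1}{146769}$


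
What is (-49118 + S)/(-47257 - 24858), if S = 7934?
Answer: 41184/72115 ≈ 0.57109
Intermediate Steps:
(-49118 + S)/(-47257 - 24858) = (-49118 + 7934)/(-47257 - 24858) = -41184/(-72115) = -41184*(-1/72115) = 41184/72115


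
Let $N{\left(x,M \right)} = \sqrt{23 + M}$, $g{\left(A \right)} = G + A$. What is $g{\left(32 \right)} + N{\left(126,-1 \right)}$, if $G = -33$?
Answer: $-1 + \sqrt{22} \approx 3.6904$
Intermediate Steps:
$g{\left(A \right)} = -33 + A$
$g{\left(32 \right)} + N{\left(126,-1 \right)} = \left(-33 + 32\right) + \sqrt{23 - 1} = -1 + \sqrt{22}$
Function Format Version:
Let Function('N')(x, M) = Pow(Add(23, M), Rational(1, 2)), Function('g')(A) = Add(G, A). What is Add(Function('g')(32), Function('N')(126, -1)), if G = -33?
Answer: Add(-1, Pow(22, Rational(1, 2))) ≈ 3.6904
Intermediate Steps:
Function('g')(A) = Add(-33, A)
Add(Function('g')(32), Function('N')(126, -1)) = Add(Add(-33, 32), Pow(Add(23, -1), Rational(1, 2))) = Add(-1, Pow(22, Rational(1, 2)))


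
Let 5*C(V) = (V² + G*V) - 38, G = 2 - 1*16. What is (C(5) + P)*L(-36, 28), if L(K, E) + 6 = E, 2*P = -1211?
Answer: -68431/5 ≈ -13686.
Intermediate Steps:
P = -1211/2 (P = (½)*(-1211) = -1211/2 ≈ -605.50)
G = -14 (G = 2 - 16 = -14)
L(K, E) = -6 + E
C(V) = -38/5 - 14*V/5 + V²/5 (C(V) = ((V² - 14*V) - 38)/5 = (-38 + V² - 14*V)/5 = -38/5 - 14*V/5 + V²/5)
(C(5) + P)*L(-36, 28) = ((-38/5 - 14/5*5 + (⅕)*5²) - 1211/2)*(-6 + 28) = ((-38/5 - 14 + (⅕)*25) - 1211/2)*22 = ((-38/5 - 14 + 5) - 1211/2)*22 = (-83/5 - 1211/2)*22 = -6221/10*22 = -68431/5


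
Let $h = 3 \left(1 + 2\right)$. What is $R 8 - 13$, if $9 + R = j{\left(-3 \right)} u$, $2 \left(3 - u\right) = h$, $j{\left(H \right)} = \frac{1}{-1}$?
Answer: $-73$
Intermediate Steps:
$j{\left(H \right)} = -1$
$h = 9$ ($h = 3 \cdot 3 = 9$)
$u = - \frac{3}{2}$ ($u = 3 - \frac{9}{2} = - \frac{3}{2} \approx -1.5$)
$R = - \frac{15}{2}$ ($R = -9 - - \frac{3}{2} = -9 + \frac{3}{2} = - \frac{15}{2} \approx -7.5$)
$R 8 - 13 = \left(- \frac{15}{2}\right) 8 - 13 = -60 - 13 = -73$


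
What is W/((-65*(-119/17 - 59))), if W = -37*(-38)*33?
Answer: 703/65 ≈ 10.815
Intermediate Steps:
W = 46398 (W = 1406*33 = 46398)
W/((-65*(-119/17 - 59))) = 46398/((-65*(-119/17 - 59))) = 46398/((-65*(-119*1/17 - 59))) = 46398/((-65*(-7 - 59))) = 46398/((-65*(-66))) = 46398/4290 = 46398*(1/4290) = 703/65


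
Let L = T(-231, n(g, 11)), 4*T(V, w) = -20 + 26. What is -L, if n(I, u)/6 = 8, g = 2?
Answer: -3/2 ≈ -1.5000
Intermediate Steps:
n(I, u) = 48 (n(I, u) = 6*8 = 48)
T(V, w) = 3/2 (T(V, w) = (-20 + 26)/4 = (1/4)*6 = 3/2)
L = 3/2 ≈ 1.5000
-L = -1*3/2 = -3/2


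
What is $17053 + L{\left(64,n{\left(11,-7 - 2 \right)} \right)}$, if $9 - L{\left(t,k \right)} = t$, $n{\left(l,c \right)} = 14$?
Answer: $16998$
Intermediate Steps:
$L{\left(t,k \right)} = 9 - t$
$17053 + L{\left(64,n{\left(11,-7 - 2 \right)} \right)} = 17053 + \left(9 - 64\right) = 17053 - 55 = 16998$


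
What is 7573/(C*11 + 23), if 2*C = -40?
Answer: -7573/197 ≈ -38.442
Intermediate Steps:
C = -20 (C = (½)*(-40) = -20)
7573/(C*11 + 23) = 7573/(-20*11 + 23) = 7573/(-220 + 23) = 7573/(-197) = 7573*(-1/197) = -7573/197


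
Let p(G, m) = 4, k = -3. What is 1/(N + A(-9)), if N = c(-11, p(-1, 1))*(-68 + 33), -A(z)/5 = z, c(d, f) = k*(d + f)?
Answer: -1/690 ≈ -0.0014493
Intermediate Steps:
c(d, f) = -3*d - 3*f (c(d, f) = -3*(d + f) = -3*d - 3*f)
A(z) = -5*z
N = -735 (N = (-3*(-11) - 3*4)*(-68 + 33) = (33 - 12)*(-35) = 21*(-35) = -735)
1/(N + A(-9)) = 1/(-735 - 5*(-9)) = 1/(-735 + 45) = 1/(-690) = -1/690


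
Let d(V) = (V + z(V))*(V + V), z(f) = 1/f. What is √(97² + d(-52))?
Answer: √14819 ≈ 121.73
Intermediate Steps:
d(V) = 2*V*(V + 1/V) (d(V) = (V + 1/V)*(V + V) = (V + 1/V)*(2*V) = 2*V*(V + 1/V))
√(97² + d(-52)) = √(97² + (2 + 2*(-52)²)) = √(9409 + (2 + 2*2704)) = √(9409 + (2 + 5408)) = √(9409 + 5410) = √14819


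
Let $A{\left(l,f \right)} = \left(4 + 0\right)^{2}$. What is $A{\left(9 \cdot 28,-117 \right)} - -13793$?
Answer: $13809$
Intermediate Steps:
$A{\left(l,f \right)} = 16$ ($A{\left(l,f \right)} = 4^{2} = 16$)
$A{\left(9 \cdot 28,-117 \right)} - -13793 = 16 - -13793 = 16 + 13793 = 13809$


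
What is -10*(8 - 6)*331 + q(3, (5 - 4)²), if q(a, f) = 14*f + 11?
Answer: -6595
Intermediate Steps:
q(a, f) = 11 + 14*f
-10*(8 - 6)*331 + q(3, (5 - 4)²) = -10*(8 - 6)*331 + (11 + 14*(5 - 4)²) = -10*2*331 + (11 + 14*1²) = -20*331 + (11 + 14*1) = -6620 + (11 + 14) = -6620 + 25 = -6595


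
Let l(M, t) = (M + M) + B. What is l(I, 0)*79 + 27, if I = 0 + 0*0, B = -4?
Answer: -289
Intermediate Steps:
I = 0 (I = 0 + 0 = 0)
l(M, t) = -4 + 2*M (l(M, t) = (M + M) - 4 = 2*M - 4 = -4 + 2*M)
l(I, 0)*79 + 27 = (-4 + 2*0)*79 + 27 = (-4 + 0)*79 + 27 = -4*79 + 27 = -316 + 27 = -289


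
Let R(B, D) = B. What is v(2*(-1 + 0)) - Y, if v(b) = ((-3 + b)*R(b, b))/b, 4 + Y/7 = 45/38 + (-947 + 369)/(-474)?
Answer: 55609/9006 ≈ 6.1747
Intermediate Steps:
Y = -100639/9006 (Y = -28 + 7*(45/38 + (-947 + 369)/(-474)) = -28 + 7*(45*(1/38) - 578*(-1/474)) = -28 + 7*(45/38 + 289/237) = -28 + 7*(21647/9006) = -28 + 151529/9006 = -100639/9006 ≈ -11.175)
v(b) = -3 + b (v(b) = ((-3 + b)*b)/b = (b*(-3 + b))/b = -3 + b)
v(2*(-1 + 0)) - Y = (-3 + 2*(-1 + 0)) - 1*(-100639/9006) = (-3 + 2*(-1)) + 100639/9006 = (-3 - 2) + 100639/9006 = -5 + 100639/9006 = 55609/9006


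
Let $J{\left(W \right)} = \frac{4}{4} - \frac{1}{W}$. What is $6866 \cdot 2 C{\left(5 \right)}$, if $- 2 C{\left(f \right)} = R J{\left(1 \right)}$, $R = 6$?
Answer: $0$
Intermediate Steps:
$J{\left(W \right)} = 1 - \frac{1}{W}$ ($J{\left(W \right)} = 4 \cdot \frac{1}{4} - \frac{1}{W} = 1 - \frac{1}{W}$)
$C{\left(f \right)} = 0$ ($C{\left(f \right)} = - \frac{6 \frac{-1 + 1}{1}}{2} = - \frac{6 \cdot 1 \cdot 0}{2} = - \frac{6 \cdot 0}{2} = \left(- \frac{1}{2}\right) 0 = 0$)
$6866 \cdot 2 C{\left(5 \right)} = 6866 \cdot 2 \cdot 0 = 6866 \cdot 0 = 0$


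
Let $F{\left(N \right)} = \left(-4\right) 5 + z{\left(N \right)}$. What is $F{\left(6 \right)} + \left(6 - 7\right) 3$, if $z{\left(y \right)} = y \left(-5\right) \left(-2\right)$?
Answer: $37$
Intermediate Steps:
$z{\left(y \right)} = 10 y$ ($z{\left(y \right)} = - 5 y \left(-2\right) = 10 y$)
$F{\left(N \right)} = -20 + 10 N$ ($F{\left(N \right)} = \left(-4\right) 5 + 10 N = -20 + 10 N$)
$F{\left(6 \right)} + \left(6 - 7\right) 3 = \left(-20 + 10 \cdot 6\right) + \left(6 - 7\right) 3 = \left(-20 + 60\right) - 3 = 40 - 3 = 37$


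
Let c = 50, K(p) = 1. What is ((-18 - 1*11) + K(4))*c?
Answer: -1400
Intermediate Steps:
((-18 - 1*11) + K(4))*c = ((-18 - 1*11) + 1)*50 = ((-18 - 11) + 1)*50 = (-29 + 1)*50 = -28*50 = -1400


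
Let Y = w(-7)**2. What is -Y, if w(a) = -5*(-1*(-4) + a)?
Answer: -225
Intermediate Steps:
w(a) = -20 - 5*a (w(a) = -5*(4 + a) = -20 - 5*a)
Y = 225 (Y = (-20 - 5*(-7))**2 = (-20 + 35)**2 = 15**2 = 225)
-Y = -1*225 = -225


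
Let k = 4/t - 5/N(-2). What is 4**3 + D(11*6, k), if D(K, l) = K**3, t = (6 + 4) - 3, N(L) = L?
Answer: 287560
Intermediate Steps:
t = 7 (t = 10 - 3 = 7)
k = 43/14 (k = 4/7 - 5/(-2) = 4*(1/7) - 5*(-1/2) = 4/7 + 5/2 = 43/14 ≈ 3.0714)
4**3 + D(11*6, k) = 4**3 + (11*6)**3 = 64 + 66**3 = 64 + 287496 = 287560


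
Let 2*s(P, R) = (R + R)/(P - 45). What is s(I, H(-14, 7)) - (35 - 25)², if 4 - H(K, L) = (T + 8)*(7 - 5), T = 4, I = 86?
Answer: -4120/41 ≈ -100.49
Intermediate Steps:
H(K, L) = -20 (H(K, L) = 4 - (4 + 8)*(7 - 5) = 4 - 12*2 = 4 - 1*24 = 4 - 24 = -20)
s(P, R) = R/(-45 + P) (s(P, R) = ((R + R)/(P - 45))/2 = ((2*R)/(-45 + P))/2 = (2*R/(-45 + P))/2 = R/(-45 + P))
s(I, H(-14, 7)) - (35 - 25)² = -20/(-45 + 86) - (35 - 25)² = -20/41 - 1*10² = -20*1/41 - 1*100 = -20/41 - 100 = -4120/41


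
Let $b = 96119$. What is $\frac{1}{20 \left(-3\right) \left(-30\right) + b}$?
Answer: $\frac{1}{97919} \approx 1.0213 \cdot 10^{-5}$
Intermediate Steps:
$\frac{1}{20 \left(-3\right) \left(-30\right) + b} = \frac{1}{20 \left(-3\right) \left(-30\right) + 96119} = \frac{1}{\left(-60\right) \left(-30\right) + 96119} = \frac{1}{1800 + 96119} = \frac{1}{97919}$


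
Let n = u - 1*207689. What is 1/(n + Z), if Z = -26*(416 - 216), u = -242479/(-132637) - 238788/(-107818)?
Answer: -7150328033/1522197276754948 ≈ -4.6974e-6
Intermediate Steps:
u = 28907862389/7150328033 (u = -242479*(-1/132637) - 238788*(-1/107818) = 242479/132637 + 119394/53909 = 28907862389/7150328033 ≈ 4.0429)
n = -1485015570983348/7150328033 (n = 28907862389/7150328033 - 1*207689 = 28907862389/7150328033 - 207689 = -1485015570983348/7150328033 ≈ -2.0769e+5)
Z = -5200 (Z = -26*200 = -5200)
1/(n + Z) = 1/(-1485015570983348/7150328033 - 5200) = 1/(-1522197276754948/7150328033) = -7150328033/1522197276754948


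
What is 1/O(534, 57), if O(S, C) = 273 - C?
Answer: 1/216 ≈ 0.0046296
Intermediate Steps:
1/O(534, 57) = 1/(273 - 1*57) = 1/(273 - 57) = 1/216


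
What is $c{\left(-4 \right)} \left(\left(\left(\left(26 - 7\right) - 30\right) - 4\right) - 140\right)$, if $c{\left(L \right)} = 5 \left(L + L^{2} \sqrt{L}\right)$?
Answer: $3100 - 24800 i \approx 3100.0 - 24800.0 i$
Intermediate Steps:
$c{\left(L \right)} = 5 L + 5 L^{\frac{5}{2}}$ ($c{\left(L \right)} = 5 \left(L + L^{\frac{5}{2}}\right) = 5 L + 5 L^{\frac{5}{2}}$)
$c{\left(-4 \right)} \left(\left(\left(\left(26 - 7\right) - 30\right) - 4\right) - 140\right) = \left(5 \left(-4\right) + 5 \left(-4\right)^{\frac{5}{2}}\right) \left(\left(\left(\left(26 - 7\right) - 30\right) - 4\right) - 140\right) = \left(-20 + 5 \cdot 32 i\right) \left(\left(\left(\left(26 - 7\right) - 30\right) - 4\right) - 140\right) = \left(-20 + 160 i\right) \left(\left(\left(19 - 30\right) - 4\right) - 140\right) = \left(-20 + 160 i\right) \left(\left(-11 - 4\right) - 140\right) = \left(-20 + 160 i\right) \left(-15 - 140\right) = \left(-20 + 160 i\right) \left(-155\right) = 3100 - 24800 i$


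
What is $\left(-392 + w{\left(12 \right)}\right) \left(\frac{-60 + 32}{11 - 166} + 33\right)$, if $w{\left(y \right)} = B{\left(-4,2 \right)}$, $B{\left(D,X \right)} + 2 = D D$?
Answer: $- \frac{1944054}{155} \approx -12542.0$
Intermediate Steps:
$B{\left(D,X \right)} = -2 + D^{2}$ ($B{\left(D,X \right)} = -2 + D D = -2 + D^{2}$)
$w{\left(y \right)} = 14$ ($w{\left(y \right)} = -2 + \left(-4\right)^{2} = -2 + 16 = 14$)
$\left(-392 + w{\left(12 \right)}\right) \left(\frac{-60 + 32}{11 - 166} + 33\right) = \left(-392 + 14\right) \left(\frac{-60 + 32}{11 - 166} + 33\right) = - 378 \left(- \frac{28}{-155} + 33\right) = - 378 \left(\left(-28\right) \left(- \frac{1}{155}\right) + 33\right) = - 378 \left(\frac{28}{155} + 33\right) = \left(-378\right) \frac{5143}{155} = - \frac{1944054}{155}$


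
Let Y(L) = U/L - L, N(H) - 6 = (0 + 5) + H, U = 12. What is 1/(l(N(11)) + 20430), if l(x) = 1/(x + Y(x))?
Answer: 6/122591 ≈ 4.8943e-5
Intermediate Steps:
N(H) = 11 + H (N(H) = 6 + ((0 + 5) + H) = 6 + (5 + H) = 11 + H)
Y(L) = -L + 12/L (Y(L) = 12/L - L = -L + 12/L)
l(x) = x/12 (l(x) = 1/(x + (-x + 12/x)) = 1/(12/x) = x/12)
1/(l(N(11)) + 20430) = 1/((11 + 11)/12 + 20430) = 1/((1/12)*22 + 20430) = 1/(11/6 + 20430) = 1/(122591/6) = 6/122591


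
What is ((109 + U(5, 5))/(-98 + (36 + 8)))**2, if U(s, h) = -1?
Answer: 4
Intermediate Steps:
((109 + U(5, 5))/(-98 + (36 + 8)))**2 = ((109 - 1)/(-98 + (36 + 8)))**2 = (108/(-98 + 44))**2 = (108/(-54))**2 = (108*(-1/54))**2 = (-2)**2 = 4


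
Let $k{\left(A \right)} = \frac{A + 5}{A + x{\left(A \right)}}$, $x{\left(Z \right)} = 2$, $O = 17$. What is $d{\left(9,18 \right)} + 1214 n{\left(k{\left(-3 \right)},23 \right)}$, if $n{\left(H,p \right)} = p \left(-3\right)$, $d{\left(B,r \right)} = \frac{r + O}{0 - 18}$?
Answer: $- \frac{1507823}{18} \approx -83768.0$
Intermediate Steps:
$d{\left(B,r \right)} = - \frac{17}{18} - \frac{r}{18}$ ($d{\left(B,r \right)} = \frac{r + 17}{0 - 18} = \frac{17 + r}{-18} = \left(17 + r\right) \left(- \frac{1}{18}\right) = - \frac{17}{18} - \frac{r}{18}$)
$k{\left(A \right)} = \frac{5 + A}{2 + A}$ ($k{\left(A \right)} = \frac{A + 5}{A + 2} = \frac{5 + A}{2 + A}$)
$n{\left(H,p \right)} = - 3 p$
$d{\left(9,18 \right)} + 1214 n{\left(k{\left(-3 \right)},23 \right)} = \left(- \frac{17}{18} - 1\right) + 1214 \left(\left(-3\right) 23\right) = \left(- \frac{17}{18} - 1\right) + 1214 \left(-69\right) = - \frac{35}{18} - 83766 = - \frac{1507823}{18}$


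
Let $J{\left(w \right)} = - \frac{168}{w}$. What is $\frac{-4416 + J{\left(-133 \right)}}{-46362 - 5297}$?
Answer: $\frac{83880}{981521} \approx 0.085459$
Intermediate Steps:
$\frac{-4416 + J{\left(-133 \right)}}{-46362 - 5297} = \frac{-4416 - \frac{168}{-133}}{-46362 - 5297} = \frac{-4416 - - \frac{24}{19}}{-51659} = \left(-4416 + \frac{24}{19}\right) \left(- \frac{1}{51659}\right) = \left(- \frac{83880}{19}\right) \left(- \frac{1}{51659}\right) = \frac{83880}{981521}$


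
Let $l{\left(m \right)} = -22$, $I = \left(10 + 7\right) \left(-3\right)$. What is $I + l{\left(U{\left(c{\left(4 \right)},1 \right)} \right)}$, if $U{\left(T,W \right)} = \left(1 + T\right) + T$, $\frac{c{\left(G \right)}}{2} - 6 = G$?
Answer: $-73$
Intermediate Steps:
$c{\left(G \right)} = 12 + 2 G$
$I = -51$ ($I = 17 \left(-3\right) = -51$)
$U{\left(T,W \right)} = 1 + 2 T$
$I + l{\left(U{\left(c{\left(4 \right)},1 \right)} \right)} = -51 - 22 = -73$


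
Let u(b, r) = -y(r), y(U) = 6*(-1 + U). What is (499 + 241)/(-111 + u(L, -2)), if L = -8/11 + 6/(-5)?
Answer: -740/93 ≈ -7.9570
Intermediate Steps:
L = -106/55 (L = -8*1/11 + 6*(-⅕) = -8/11 - 6/5 = -106/55 ≈ -1.9273)
y(U) = -6 + 6*U
u(b, r) = 6 - 6*r (u(b, r) = -(-6 + 6*r) = 6 - 6*r)
(499 + 241)/(-111 + u(L, -2)) = (499 + 241)/(-111 + (6 - 6*(-2))) = 740/(-111 + (6 + 12)) = 740/(-111 + 18) = 740/(-93) = 740*(-1/93) = -740/93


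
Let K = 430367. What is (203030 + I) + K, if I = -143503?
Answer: 489894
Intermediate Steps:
(203030 + I) + K = (203030 - 143503) + 430367 = 59527 + 430367 = 489894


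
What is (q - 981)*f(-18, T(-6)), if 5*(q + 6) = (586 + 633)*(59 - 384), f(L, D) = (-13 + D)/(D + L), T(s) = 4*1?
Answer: -360999/7 ≈ -51571.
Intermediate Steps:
T(s) = 4
f(L, D) = (-13 + D)/(D + L)
q = -79241 (q = -6 + ((586 + 633)*(59 - 384))/5 = -6 + (1219*(-325))/5 = -6 + (⅕)*(-396175) = -6 - 79235 = -79241)
(q - 981)*f(-18, T(-6)) = (-79241 - 981)*((-13 + 4)/(4 - 18)) = -80222*(-9)/(-14) = -(-40111)*(-9)/7 = -80222*9/14 = -360999/7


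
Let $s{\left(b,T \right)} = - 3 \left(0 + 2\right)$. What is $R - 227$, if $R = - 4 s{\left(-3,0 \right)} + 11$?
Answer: $-192$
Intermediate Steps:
$s{\left(b,T \right)} = -6$ ($s{\left(b,T \right)} = \left(-3\right) 2 = -6$)
$R = 35$ ($R = \left(-4\right) \left(-6\right) + 11 = 24 + 11 = 35$)
$R - 227 = 35 - 227 = -192$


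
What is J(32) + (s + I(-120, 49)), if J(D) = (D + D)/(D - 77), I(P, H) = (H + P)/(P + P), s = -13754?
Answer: -9903691/720 ≈ -13755.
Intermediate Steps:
I(P, H) = (H + P)/(2*P) (I(P, H) = (H + P)/((2*P)) = (H + P)*(1/(2*P)) = (H + P)/(2*P))
J(D) = 2*D/(-77 + D) (J(D) = (2*D)/(-77 + D) = 2*D/(-77 + D))
J(32) + (s + I(-120, 49)) = 2*32/(-77 + 32) + (-13754 + (1/2)*(49 - 120)/(-120)) = 2*32/(-45) + (-13754 + (1/2)*(-1/120)*(-71)) = 2*32*(-1/45) + (-13754 + 71/240) = -64/45 - 3300889/240 = -9903691/720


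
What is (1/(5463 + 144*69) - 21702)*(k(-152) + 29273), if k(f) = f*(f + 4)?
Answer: -17300635362593/15399 ≈ -1.1235e+9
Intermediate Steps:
k(f) = f*(4 + f)
(1/(5463 + 144*69) - 21702)*(k(-152) + 29273) = (1/(5463 + 144*69) - 21702)*(-152*(4 - 152) + 29273) = (1/(5463 + 9936) - 21702)*(-152*(-148) + 29273) = (1/15399 - 21702)*(22496 + 29273) = (1/15399 - 21702)*51769 = -334189097/15399*51769 = -17300635362593/15399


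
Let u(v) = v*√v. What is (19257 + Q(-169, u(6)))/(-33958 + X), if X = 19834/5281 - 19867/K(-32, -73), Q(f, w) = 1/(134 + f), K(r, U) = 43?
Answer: -153052579502/273537224765 ≈ -0.55953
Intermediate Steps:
u(v) = v^(3/2)
X = -104064765/227083 (X = 19834/5281 - 19867/43 = -104064765/227083 ≈ -458.27)
(19257 + Q(-169, u(6)))/(-33958 + X) = (19257 + 1/(134 - 169))/(-33958 - 104064765/227083) = (19257 + 1/(-35))/(-7815349279/227083) = (19257 - 1/35)*(-227083/7815349279) = (673994/35)*(-227083/7815349279) = -153052579502/273537224765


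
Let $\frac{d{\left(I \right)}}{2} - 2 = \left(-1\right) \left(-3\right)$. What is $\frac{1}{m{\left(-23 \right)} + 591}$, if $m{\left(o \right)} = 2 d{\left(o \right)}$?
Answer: $\frac{1}{611} \approx 0.0016367$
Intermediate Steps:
$d{\left(I \right)} = 10$ ($d{\left(I \right)} = 4 + 2 \left(\left(-1\right) \left(-3\right)\right) = 4 + 2 \cdot 3 = 4 + 6 = 10$)
$m{\left(o \right)} = 20$ ($m{\left(o \right)} = 2 \cdot 10 = 20$)
$\frac{1}{m{\left(-23 \right)} + 591} = \frac{1}{20 + 591} = \frac{1}{611}$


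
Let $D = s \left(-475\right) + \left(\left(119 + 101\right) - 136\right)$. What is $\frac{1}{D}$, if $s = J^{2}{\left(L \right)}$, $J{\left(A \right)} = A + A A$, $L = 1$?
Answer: $- \frac{1}{1816} \approx -0.00055066$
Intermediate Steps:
$J{\left(A \right)} = A + A^{2}$
$s = 4$ ($s = \left(1 \left(1 + 1\right)\right)^{2} = \left(1 \cdot 2\right)^{2} = 2^{2} = 4$)
$D = -1816$ ($D = 4 \left(-475\right) + \left(\left(119 + 101\right) - 136\right) = -1900 + \left(220 - 136\right) = -1900 + 84 = -1816$)
$\frac{1}{D} = \frac{1}{-1816} = - \frac{1}{1816}$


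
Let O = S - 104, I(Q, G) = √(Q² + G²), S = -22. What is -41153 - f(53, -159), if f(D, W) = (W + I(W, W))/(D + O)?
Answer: -3004328/73 + 159*√2/73 ≈ -41152.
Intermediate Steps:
I(Q, G) = √(G² + Q²)
O = -126 (O = -22 - 104 = -126)
f(D, W) = (W + √2*√(W²))/(-126 + D) (f(D, W) = (W + √(W² + W²))/(D - 126) = (W + √(2*W²))/(-126 + D) = (W + √2*√(W²))/(-126 + D))
-41153 - f(53, -159) = -41153 - (-159 + √2*√((-159)²))/(-126 + 53) = -41153 - (-159 + √2*√25281)/(-73) = -41153 - (-1)*(-159 + √2*159)/73 = -41153 - (-1)*(-159 + 159*√2)/73 = -41153 - (159/73 - 159*√2/73) = -41153 + (-159/73 + 159*√2/73) = -3004328/73 + 159*√2/73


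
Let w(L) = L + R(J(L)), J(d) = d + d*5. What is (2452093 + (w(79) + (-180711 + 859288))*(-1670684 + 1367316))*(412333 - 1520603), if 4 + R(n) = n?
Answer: 228328715970654250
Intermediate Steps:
J(d) = 6*d (J(d) = d + 5*d = 6*d)
R(n) = -4 + n
w(L) = -4 + 7*L (w(L) = L + (-4 + 6*L) = -4 + 7*L)
(2452093 + (w(79) + (-180711 + 859288))*(-1670684 + 1367316))*(412333 - 1520603) = (2452093 + ((-4 + 7*79) + (-180711 + 859288))*(-1670684 + 1367316))*(412333 - 1520603) = (2452093 + ((-4 + 553) + 678577)*(-303368))*(-1108270) = (2452093 + (549 + 678577)*(-303368))*(-1108270) = (2452093 + 679126*(-303368))*(-1108270) = (2452093 - 206025096368)*(-1108270) = -206022644275*(-1108270) = 228328715970654250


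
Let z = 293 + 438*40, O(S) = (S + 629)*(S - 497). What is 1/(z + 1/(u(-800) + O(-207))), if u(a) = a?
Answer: 297888/5306278943 ≈ 5.6139e-5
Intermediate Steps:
O(S) = (-497 + S)*(629 + S) (O(S) = (629 + S)*(-497 + S) = (-497 + S)*(629 + S))
z = 17813 (z = 293 + 17520 = 17813)
1/(z + 1/(u(-800) + O(-207))) = 1/(17813 + 1/(-800 + (-312613 + (-207)² + 132*(-207)))) = 1/(17813 + 1/(-800 + (-312613 + 42849 - 27324))) = 1/(17813 + 1/(-800 - 297088)) = 1/(17813 + 1/(-297888)) = 1/(17813 - 1/297888) = 1/(5306278943/297888) = 297888/5306278943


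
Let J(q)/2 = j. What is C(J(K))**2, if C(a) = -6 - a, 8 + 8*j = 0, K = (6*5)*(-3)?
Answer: 16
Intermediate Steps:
K = -90 (K = 30*(-3) = -90)
j = -1 (j = -1 + (1/8)*0 = -1 + 0 = -1)
J(q) = -2 (J(q) = 2*(-1) = -2)
C(J(K))**2 = (-6 - 1*(-2))**2 = (-6 + 2)**2 = (-4)**2 = 16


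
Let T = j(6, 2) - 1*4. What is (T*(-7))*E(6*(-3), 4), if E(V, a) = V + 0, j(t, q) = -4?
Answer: -1008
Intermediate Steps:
E(V, a) = V
T = -8 (T = -4 - 1*4 = -4 - 4 = -8)
(T*(-7))*E(6*(-3), 4) = (-8*(-7))*(6*(-3)) = 56*(-18) = -1008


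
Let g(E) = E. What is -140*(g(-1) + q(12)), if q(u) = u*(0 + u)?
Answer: -20020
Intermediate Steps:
q(u) = u² (q(u) = u*u = u²)
-140*(g(-1) + q(12)) = -140*(-1 + 12²) = -140*(-1 + 144) = -140*143 = -20020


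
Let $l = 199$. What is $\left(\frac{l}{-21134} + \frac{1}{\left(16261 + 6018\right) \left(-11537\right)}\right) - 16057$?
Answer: $- \frac{87223789555897985}{5432131681282} \approx -16057.0$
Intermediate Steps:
$\left(\frac{l}{-21134} + \frac{1}{\left(16261 + 6018\right) \left(-11537\right)}\right) - 16057 = \left(\frac{199}{-21134} + \frac{1}{\left(16261 + 6018\right) \left(-11537\right)}\right) - 16057 = \left(199 \left(- \frac{1}{21134}\right) + \frac{1}{22279} \left(- \frac{1}{11537}\right)\right) - 16057 = \left(- \frac{199}{21134} + \frac{1}{22279} \left(- \frac{1}{11537}\right)\right) - 16057 = \left(- \frac{199}{21134} - \frac{1}{257032823}\right) - 16057 = - \frac{51149552911}{5432131681282} - 16057 = - \frac{87223789555897985}{5432131681282}$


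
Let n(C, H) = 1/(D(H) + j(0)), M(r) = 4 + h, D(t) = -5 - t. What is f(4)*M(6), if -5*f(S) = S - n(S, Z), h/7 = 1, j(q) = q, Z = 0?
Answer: -231/25 ≈ -9.2400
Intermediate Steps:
h = 7 (h = 7*1 = 7)
M(r) = 11 (M(r) = 4 + 7 = 11)
n(C, H) = 1/(-5 - H) (n(C, H) = 1/((-5 - H) + 0) = 1/(-5 - H))
f(S) = -1/25 - S/5 (f(S) = -(S - (-1)/(5 + 0))/5 = -(S - (-1)/5)/5 = -(S - 1*(-⅕))/5 = -(S + ⅕)/5 = -(⅕ + S)/5 = -1/25 - S/5)
f(4)*M(6) = (-1/25 - ⅕*4)*11 = (-1/25 - ⅘)*11 = -21/25*11 = -231/25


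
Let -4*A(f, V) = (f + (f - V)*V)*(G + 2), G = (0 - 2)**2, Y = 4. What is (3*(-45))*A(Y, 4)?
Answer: 810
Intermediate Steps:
G = 4 (G = (-2)**2 = 4)
A(f, V) = -3*f/2 - 3*V*(f - V)/2 (A(f, V) = -(f + (f - V)*V)*(4 + 2)/4 = -(f + V*(f - V))*6/4 = -(6*f + 6*V*(f - V))/4 = -3*f/2 - 3*V*(f - V)/2)
(3*(-45))*A(Y, 4) = (3*(-45))*(-3/2*4 + (3/2)*4**2 - 3/2*4*4) = -135*(-6 + (3/2)*16 - 24) = -135*(-6 + 24 - 24) = -135*(-6) = 810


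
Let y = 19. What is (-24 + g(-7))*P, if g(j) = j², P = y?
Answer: 475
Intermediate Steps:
P = 19
(-24 + g(-7))*P = (-24 + (-7)²)*19 = (-24 + 49)*19 = 25*19 = 475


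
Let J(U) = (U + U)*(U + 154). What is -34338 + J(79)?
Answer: 2476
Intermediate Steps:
J(U) = 2*U*(154 + U) (J(U) = (2*U)*(154 + U) = 2*U*(154 + U))
-34338 + J(79) = -34338 + 2*79*(154 + 79) = -34338 + 2*79*233 = -34338 + 36814 = 2476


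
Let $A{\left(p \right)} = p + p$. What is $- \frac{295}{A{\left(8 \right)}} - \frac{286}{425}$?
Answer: $- \frac{129951}{6800} \approx -19.11$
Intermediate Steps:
$A{\left(p \right)} = 2 p$
$- \frac{295}{A{\left(8 \right)}} - \frac{286}{425} = - \frac{295}{2 \cdot 8} - \frac{286}{425} = - \frac{295}{16} - \frac{286}{425} = - \frac{129951}{6800}$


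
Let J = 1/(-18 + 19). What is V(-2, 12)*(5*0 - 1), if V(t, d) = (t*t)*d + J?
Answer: -49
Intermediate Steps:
J = 1 (J = 1/1 = 1)
V(t, d) = 1 + d*t**2 (V(t, d) = (t*t)*d + 1 = t**2*d + 1 = d*t**2 + 1 = 1 + d*t**2)
V(-2, 12)*(5*0 - 1) = (1 + 12*(-2)**2)*(5*0 - 1) = (1 + 12*4)*(0 - 1) = (1 + 48)*(-1) = 49*(-1) = -49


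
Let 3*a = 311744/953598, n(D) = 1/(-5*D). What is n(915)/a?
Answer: -476799/237704800 ≈ -0.0020058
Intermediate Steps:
n(D) = -1/(5*D)
a = 155872/1430397 (a = (311744/953598)/3 = (311744*(1/953598))/3 = (1/3)*(155872/476799) = 155872/1430397 ≈ 0.10897)
n(915)/a = (-1/5/915)/(155872/1430397) = -1/5*1/915*(1430397/155872) = -1/4575*1430397/155872 = -476799/237704800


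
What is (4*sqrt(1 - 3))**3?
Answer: -128*I*sqrt(2) ≈ -181.02*I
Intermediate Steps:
(4*sqrt(1 - 3))**3 = (4*sqrt(-2))**3 = (4*(I*sqrt(2)))**3 = (4*I*sqrt(2))**3 = -128*I*sqrt(2)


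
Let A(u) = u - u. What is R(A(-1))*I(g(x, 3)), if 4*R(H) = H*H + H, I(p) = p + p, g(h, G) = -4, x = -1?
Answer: 0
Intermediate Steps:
I(p) = 2*p
A(u) = 0
R(H) = H/4 + H**2/4 (R(H) = (H*H + H)/4 = (H**2 + H)/4 = (H + H**2)/4 = H/4 + H**2/4)
R(A(-1))*I(g(x, 3)) = ((1/4)*0*(1 + 0))*(2*(-4)) = ((1/4)*0*1)*(-8) = 0*(-8) = 0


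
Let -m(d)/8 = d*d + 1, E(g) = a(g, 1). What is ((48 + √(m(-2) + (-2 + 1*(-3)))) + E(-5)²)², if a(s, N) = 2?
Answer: 2659 + 312*I*√5 ≈ 2659.0 + 697.65*I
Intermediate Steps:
E(g) = 2
m(d) = -8 - 8*d² (m(d) = -8*(d*d + 1) = -8*(d² + 1) = -8*(1 + d²) = -8 - 8*d²)
((48 + √(m(-2) + (-2 + 1*(-3)))) + E(-5)²)² = ((48 + √((-8 - 8*(-2)²) + (-2 + 1*(-3)))) + 2²)² = ((48 + √((-8 - 8*4) + (-2 - 3))) + 4)² = ((48 + √((-8 - 32) - 5)) + 4)² = ((48 + √(-40 - 5)) + 4)² = ((48 + √(-45)) + 4)² = ((48 + 3*I*√5) + 4)² = (52 + 3*I*√5)²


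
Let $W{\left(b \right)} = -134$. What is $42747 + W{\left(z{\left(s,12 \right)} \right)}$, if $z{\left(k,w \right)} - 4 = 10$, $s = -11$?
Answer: $42613$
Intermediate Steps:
$z{\left(k,w \right)} = 14$ ($z{\left(k,w \right)} = 4 + 10 = 14$)
$42747 + W{\left(z{\left(s,12 \right)} \right)} = 42747 - 134 = 42613$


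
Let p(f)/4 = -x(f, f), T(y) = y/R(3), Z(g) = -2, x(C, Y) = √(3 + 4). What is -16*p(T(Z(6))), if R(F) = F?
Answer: 64*√7 ≈ 169.33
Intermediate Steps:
x(C, Y) = √7
T(y) = y/3
p(f) = -4*√7 (p(f) = 4*(-√7) = -4*√7)
-16*p(T(Z(6))) = -16*(-4*√7) = -(-64)*√7 = 64*√7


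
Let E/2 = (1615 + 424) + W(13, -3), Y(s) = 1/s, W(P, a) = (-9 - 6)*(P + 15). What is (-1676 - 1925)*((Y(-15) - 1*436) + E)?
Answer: -151346429/15 ≈ -1.0090e+7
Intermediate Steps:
W(P, a) = -225 - 15*P (W(P, a) = -15*(15 + P) = -225 - 15*P)
E = 3238 (E = 2*((1615 + 424) + (-225 - 15*13)) = 2*(2039 + (-225 - 195)) = 2*(2039 - 420) = 2*1619 = 3238)
(-1676 - 1925)*((Y(-15) - 1*436) + E) = (-1676 - 1925)*((1/(-15) - 1*436) + 3238) = -3601*((-1/15 - 436) + 3238) = -3601*(-6541/15 + 3238) = -3601*42029/15 = -151346429/15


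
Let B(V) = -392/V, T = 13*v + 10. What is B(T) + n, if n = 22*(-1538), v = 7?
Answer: -3417828/101 ≈ -33840.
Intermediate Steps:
n = -33836
T = 101 (T = 13*7 + 10 = 91 + 10 = 101)
B(T) + n = -392/101 - 33836 = -3417828/101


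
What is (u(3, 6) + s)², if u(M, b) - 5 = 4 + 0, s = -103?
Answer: 8836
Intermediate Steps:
u(M, b) = 9 (u(M, b) = 5 + (4 + 0) = 5 + 4 = 9)
(u(3, 6) + s)² = (9 - 103)² = (-94)² = 8836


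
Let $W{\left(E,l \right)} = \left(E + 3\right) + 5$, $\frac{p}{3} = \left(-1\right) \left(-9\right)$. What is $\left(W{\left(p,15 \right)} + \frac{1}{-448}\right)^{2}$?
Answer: $\frac{245831041}{200704} \approx 1224.8$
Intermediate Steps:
$p = 27$ ($p = 3 \left(\left(-1\right) \left(-9\right)\right) = 3 \cdot 9 = 27$)
$W{\left(E,l \right)} = 8 + E$ ($W{\left(E,l \right)} = \left(3 + E\right) + 5 = 8 + E$)
$\left(W{\left(p,15 \right)} + \frac{1}{-448}\right)^{2} = \left(\left(8 + 27\right) + \frac{1}{-448}\right)^{2} = \left(35 - \frac{1}{448}\right)^{2} = \left(\frac{15679}{448}\right)^{2} = \frac{245831041}{200704}$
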